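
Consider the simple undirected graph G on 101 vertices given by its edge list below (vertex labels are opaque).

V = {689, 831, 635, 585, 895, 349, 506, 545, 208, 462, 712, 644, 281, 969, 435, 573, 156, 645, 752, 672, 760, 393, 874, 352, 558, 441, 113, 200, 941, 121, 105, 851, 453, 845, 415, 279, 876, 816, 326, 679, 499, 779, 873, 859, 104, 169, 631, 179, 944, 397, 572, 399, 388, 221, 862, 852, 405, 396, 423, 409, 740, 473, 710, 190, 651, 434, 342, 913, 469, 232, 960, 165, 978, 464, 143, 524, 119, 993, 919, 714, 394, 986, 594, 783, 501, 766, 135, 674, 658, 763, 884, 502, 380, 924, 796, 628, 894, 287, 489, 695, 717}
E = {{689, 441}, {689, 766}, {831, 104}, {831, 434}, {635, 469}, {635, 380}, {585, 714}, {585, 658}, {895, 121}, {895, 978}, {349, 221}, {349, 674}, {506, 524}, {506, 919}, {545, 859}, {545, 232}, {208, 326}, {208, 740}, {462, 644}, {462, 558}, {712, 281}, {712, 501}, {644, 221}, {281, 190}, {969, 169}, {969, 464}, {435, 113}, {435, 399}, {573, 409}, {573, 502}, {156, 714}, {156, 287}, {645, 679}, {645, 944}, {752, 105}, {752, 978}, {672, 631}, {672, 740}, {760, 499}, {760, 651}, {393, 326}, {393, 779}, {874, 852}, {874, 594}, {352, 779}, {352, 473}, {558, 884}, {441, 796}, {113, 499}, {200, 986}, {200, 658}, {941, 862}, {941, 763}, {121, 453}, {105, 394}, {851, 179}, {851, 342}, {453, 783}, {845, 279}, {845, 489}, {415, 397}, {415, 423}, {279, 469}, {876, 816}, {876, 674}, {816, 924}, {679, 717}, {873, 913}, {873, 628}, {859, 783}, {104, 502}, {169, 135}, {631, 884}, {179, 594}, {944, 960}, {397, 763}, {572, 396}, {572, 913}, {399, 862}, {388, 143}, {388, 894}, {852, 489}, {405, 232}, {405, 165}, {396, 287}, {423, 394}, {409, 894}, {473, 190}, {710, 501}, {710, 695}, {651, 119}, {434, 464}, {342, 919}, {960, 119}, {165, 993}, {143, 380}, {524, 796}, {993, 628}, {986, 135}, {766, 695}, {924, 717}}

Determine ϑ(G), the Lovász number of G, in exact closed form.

101*cos(pi/101)/(cos(pi/101) + 1)

N(674) = {349, 876}, |N(674)| = 2.
N(499) = {760, 113}, |N(499)| = 2.
Vertex 489 has 2 neighbors: 845, 852.
deg(689) = 2; N(689) = {441, 766}.
deg(v) = 2 for all v (|V|=101); connected 2-regular on 101 ⇒ C_{101}.
The 51 distinct eigenvalues: [2.0, 1.996, 1.985, 1.965, 1.938, 1.904, 1.862, 1.813, 1.757, 1.695, 1.625, 1.55, 1.468, 1.381, 1.288, 1.191, 1.088, 0.982, 0.872, 0.758, 0.642, 0.523, 0.402, 0.279, 0.155, 0.031, -0.093, -0.217, -0.34, -0.462, -0.582, -0.7, -0.815, -0.927, -1.036, -1.14, -1.24, -1.335, -1.425, -1.51, -1.588, -1.661, -1.727, -1.786, -1.839, -1.884, -1.922, -1.953, -1.976, -1.991, -1.999].
−101·(-2*cos(pi/101)) / ((2)−(-2*cos(pi/101))) = 101*cos(pi/101)/(cos(pi/101) + 1) = ϑ(G).
ϑ(G) ≈ 50.487783.
Sandwich: α(G)=50 ≤ ϑ(G)=101*cos(pi/101)/(cos(pi/101) + 1) ≤ χ(Ḡ)=51 (both strict).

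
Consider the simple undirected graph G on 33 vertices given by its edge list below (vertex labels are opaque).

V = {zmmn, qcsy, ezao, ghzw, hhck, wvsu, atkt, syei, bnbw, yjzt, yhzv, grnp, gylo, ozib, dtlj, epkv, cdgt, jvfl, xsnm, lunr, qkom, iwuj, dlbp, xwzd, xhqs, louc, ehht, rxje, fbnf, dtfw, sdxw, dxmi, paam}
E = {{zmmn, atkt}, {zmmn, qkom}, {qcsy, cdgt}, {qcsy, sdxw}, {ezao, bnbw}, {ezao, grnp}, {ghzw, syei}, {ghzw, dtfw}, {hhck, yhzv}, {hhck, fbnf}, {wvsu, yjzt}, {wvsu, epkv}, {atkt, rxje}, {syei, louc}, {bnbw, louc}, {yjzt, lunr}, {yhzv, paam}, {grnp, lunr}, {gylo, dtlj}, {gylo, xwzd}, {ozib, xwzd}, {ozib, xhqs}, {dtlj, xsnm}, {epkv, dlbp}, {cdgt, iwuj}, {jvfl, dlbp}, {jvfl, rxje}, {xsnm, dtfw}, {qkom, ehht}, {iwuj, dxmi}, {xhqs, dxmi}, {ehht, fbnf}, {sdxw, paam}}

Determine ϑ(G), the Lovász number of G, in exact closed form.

Vertex yjzt has 2 neighbors: wvsu, lunr.
deg(paam) = 2; N(paam) = {yhzv, sdxw}.
N(sdxw) = {qcsy, paam}, |N(sdxw)| = 2.
N(ezao) = {bnbw, grnp}, |N(ezao)| = 2.
Every vertex has degree 2 (N=33); connected 2-regular on 33 ⇒ C_{33}.
A has 17 distinct eigenvalues ≈ [2.0, 1.964, 1.857, 1.683, 1.447, 1.16, 0.831, 0.472, 0.095, -0.285, -0.654, -1.0, -1.31, -1.572, -1.778, -1.919, -1.991].
With N=33: ϑ(G) = 33·(-(-1)*2*cos(pi/33))/(2−(-2*cos(pi/33))) = 33*cos(pi/33)/(cos(pi/33) + 1).
= 16.4626… (decimal).
Sandwich: α(G)=16 ≤ ϑ(G)=33*cos(pi/33)/(cos(pi/33) + 1) ≤ χ(Ḡ)=17 (both strict).

33*cos(pi/33)/(cos(pi/33) + 1)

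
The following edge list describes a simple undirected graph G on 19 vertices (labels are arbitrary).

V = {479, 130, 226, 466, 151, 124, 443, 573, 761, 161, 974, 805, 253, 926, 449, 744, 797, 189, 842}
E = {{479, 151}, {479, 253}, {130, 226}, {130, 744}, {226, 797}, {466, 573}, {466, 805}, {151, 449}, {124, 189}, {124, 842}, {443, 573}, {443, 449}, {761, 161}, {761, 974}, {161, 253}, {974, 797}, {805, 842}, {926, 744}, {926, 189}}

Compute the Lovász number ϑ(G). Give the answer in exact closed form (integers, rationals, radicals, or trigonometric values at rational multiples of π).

19*cos(pi/19)/(cos(pi/19) + 1)

Vertex 124 has 2 neighbors: 189, 842.
N(189) = {124, 926}, |N(189)| = 2.
deg(926) = 2; N(926) = {744, 189}.
Vertex 797 has 2 neighbors: 226, 974.
Regular of degree 2 on 19 vertices: a single 19-cycle (edge-transitive).
A has 10 distinct eigenvalues ≈ [2.0, 1.8916, 1.5783, 1.0939, 0.491, -0.1652, -0.8034, -1.3546, -1.7589, -1.9727].
λ_max=2, λ_min=-2*cos(pi/19); ϑ = −19·λ_min/(λ_max−λ_min) = 19*cos(pi/19)/(cos(pi/19) + 1).
Numerically 9.434771374.
9 ≤ 19*cos(pi/19)/(cos(pi/19) + 1) ≤ 10: both strict.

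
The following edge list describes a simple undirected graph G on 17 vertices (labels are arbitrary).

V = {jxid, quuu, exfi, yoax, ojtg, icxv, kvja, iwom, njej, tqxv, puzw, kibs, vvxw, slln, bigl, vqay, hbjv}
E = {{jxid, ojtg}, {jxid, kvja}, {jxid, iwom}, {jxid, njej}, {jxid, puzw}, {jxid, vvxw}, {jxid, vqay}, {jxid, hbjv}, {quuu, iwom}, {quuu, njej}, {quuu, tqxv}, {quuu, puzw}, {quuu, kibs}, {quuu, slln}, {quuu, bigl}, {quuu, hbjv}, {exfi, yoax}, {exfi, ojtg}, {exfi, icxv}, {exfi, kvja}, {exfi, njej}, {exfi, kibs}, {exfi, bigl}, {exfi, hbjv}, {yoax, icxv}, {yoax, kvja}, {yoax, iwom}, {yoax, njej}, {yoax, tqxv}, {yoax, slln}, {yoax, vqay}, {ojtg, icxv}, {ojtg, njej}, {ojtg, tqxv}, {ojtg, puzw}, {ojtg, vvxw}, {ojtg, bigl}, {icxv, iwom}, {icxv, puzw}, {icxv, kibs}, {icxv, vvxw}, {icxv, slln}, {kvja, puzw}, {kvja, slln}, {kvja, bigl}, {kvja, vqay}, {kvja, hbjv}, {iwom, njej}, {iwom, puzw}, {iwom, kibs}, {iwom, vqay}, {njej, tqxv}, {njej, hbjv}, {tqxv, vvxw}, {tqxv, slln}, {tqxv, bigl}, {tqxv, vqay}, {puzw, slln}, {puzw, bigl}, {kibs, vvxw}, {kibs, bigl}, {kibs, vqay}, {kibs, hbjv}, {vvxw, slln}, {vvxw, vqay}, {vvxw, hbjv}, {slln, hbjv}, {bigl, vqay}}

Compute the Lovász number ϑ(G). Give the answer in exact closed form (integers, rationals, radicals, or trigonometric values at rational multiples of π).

deg(hbjv) = 8; N(hbjv) = {jxid, quuu, exfi, kvja, njej, kibs, vvxw, slln}.
deg(iwom) = 8; N(iwom) = {jxid, quuu, yoax, icxv, njej, puzw, kibs, vqay}.
N(vvxw) = {jxid, ojtg, icxv, tqxv, kibs, slln, vqay, hbjv}, |N(vvxw)| = 8.
Vertex icxv has 8 neighbors: exfi, yoax, ojtg, iwom, puzw, kibs, vvxw, slln.
17-vertex 8-regular graph: SR(17,8,3,4) — a Paley graph.
A has 3 distinct eigenvalues ≈ [8.0, 1.56155, -2.56155].
λ_max=8, λ_min=-sqrt(17)/2 - 1/2; ϑ = −17·λ_min/(λ_max−λ_min) = sqrt(17).
≈ 4.12310563 (to 8 d.p.).

sqrt(17)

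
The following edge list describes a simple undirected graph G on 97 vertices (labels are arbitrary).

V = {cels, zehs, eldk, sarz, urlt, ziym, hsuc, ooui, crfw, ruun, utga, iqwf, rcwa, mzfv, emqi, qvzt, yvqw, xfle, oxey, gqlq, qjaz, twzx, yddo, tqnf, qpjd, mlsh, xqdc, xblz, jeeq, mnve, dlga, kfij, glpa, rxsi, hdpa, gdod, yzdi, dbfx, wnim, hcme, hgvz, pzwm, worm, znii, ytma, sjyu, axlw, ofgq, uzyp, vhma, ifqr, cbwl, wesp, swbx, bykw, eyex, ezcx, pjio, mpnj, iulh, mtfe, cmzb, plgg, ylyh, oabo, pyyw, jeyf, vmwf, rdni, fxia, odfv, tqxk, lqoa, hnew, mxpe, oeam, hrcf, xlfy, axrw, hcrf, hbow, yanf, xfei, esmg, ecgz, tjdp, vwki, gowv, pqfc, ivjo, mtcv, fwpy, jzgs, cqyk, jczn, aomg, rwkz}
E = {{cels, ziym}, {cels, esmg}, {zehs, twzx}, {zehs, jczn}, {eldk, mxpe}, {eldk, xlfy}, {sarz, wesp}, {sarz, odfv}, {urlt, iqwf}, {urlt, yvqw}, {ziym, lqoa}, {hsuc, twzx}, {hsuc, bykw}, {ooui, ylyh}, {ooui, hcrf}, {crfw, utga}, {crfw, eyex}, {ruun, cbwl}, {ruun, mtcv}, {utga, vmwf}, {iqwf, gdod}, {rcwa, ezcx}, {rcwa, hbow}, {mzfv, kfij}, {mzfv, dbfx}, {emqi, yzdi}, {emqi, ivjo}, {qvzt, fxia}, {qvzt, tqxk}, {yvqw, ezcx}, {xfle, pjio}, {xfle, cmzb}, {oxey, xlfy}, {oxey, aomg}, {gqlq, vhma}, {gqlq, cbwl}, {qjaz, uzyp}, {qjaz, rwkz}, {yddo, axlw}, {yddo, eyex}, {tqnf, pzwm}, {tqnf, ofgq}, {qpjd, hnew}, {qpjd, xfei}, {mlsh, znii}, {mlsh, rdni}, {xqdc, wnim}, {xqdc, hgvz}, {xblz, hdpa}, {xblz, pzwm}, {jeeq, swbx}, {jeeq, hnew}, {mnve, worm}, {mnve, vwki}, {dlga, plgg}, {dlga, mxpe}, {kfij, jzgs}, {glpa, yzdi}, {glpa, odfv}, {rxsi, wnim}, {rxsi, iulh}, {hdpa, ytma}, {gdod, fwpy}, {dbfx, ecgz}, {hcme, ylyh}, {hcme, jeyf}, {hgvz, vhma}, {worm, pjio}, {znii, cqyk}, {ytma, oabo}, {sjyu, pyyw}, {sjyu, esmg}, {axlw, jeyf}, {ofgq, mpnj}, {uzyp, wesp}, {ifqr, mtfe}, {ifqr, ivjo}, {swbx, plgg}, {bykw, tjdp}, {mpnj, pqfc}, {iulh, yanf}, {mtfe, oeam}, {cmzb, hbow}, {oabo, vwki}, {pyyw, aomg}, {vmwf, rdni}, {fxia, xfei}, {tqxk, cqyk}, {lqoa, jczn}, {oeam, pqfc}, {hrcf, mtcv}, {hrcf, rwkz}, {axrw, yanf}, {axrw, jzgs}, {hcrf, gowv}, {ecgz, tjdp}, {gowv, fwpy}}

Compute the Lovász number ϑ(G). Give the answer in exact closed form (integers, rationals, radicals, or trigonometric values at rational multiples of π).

N(crfw) = {utga, eyex}, |N(crfw)| = 2.
N(dlga) = {plgg, mxpe}, |N(dlga)| = 2.
deg(oabo) = 2; N(oabo) = {ytma, vwki}.
N(mlsh) = {znii, rdni}, |N(mlsh)| = 2.
G on 97 vertices is 2-regular; a single 97-cycle (edge-transitive).
A has 49 distinct eigenvalues ≈ [2.0, 1.995806, 1.98324, 1.962356, 1.933242, 1.896018, 1.850842, 1.797903, 1.737423, 1.669656, 1.594886, 1.513426, 1.425618, 1.33183, 1.232457, 1.127914, 1.01864, 0.905094, 0.787752, 0.667105, 0.54366, 0.417935, 0.290457, 0.161761, 0.032386, -0.097124, -0.226228, -0.354382, -0.48105, -0.6057, -0.72781, -0.846867, -0.962372, -1.07384, -1.180805, -1.282816, -1.379448, -1.470293, -1.554971, -1.633127, -1.704434, -1.768591, -1.82533, -1.874413, -1.915635, -1.948821, -1.973833, -1.990567, -1.998951].
−97·(-2*cos(pi/97)) / ((2)−(-2*cos(pi/97))) = 97*cos(pi/97)/(cos(pi/97) + 1) = ϑ(G).
= 48.4873… (decimal).
48 ≤ 97*cos(pi/97)/(cos(pi/97) + 1) ≤ 49: both strict.

97*cos(pi/97)/(cos(pi/97) + 1)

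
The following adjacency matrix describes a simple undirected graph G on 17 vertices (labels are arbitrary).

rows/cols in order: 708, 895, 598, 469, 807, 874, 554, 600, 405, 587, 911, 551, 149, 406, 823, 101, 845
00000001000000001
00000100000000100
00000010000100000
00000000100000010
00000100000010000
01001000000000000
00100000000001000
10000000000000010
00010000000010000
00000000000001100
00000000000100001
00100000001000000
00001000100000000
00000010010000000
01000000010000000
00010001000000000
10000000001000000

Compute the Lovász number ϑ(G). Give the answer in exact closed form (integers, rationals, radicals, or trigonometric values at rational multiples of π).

17*cos(pi/17)/(cos(pi/17) + 1)

deg(708) = 2; N(708) = {600, 845}.
N(101) = {469, 600}, |N(101)| = 2.
deg(874) = 2; N(874) = {895, 807}.
N(845) = {708, 911}, |N(845)| = 2.
Regular of degree 2 on 17 vertices: this is C_{17}, the 17-cycle.
spec(A) ≈ [2.0, 1.8649, 1.478, 0.8915, 0.1845, -0.5473, -1.2053, -1.7004, -1.9659] (distinct, 4 d.p.).
λ_max=2, λ_min=-2*cos(pi/17); ϑ = −17·λ_min/(λ_max−λ_min) = 17*cos(pi/17)/(cos(pi/17) + 1).
Numerically 8.42701431.
8 ≤ 17*cos(pi/17)/(cos(pi/17) + 1) ≤ 9: both strict.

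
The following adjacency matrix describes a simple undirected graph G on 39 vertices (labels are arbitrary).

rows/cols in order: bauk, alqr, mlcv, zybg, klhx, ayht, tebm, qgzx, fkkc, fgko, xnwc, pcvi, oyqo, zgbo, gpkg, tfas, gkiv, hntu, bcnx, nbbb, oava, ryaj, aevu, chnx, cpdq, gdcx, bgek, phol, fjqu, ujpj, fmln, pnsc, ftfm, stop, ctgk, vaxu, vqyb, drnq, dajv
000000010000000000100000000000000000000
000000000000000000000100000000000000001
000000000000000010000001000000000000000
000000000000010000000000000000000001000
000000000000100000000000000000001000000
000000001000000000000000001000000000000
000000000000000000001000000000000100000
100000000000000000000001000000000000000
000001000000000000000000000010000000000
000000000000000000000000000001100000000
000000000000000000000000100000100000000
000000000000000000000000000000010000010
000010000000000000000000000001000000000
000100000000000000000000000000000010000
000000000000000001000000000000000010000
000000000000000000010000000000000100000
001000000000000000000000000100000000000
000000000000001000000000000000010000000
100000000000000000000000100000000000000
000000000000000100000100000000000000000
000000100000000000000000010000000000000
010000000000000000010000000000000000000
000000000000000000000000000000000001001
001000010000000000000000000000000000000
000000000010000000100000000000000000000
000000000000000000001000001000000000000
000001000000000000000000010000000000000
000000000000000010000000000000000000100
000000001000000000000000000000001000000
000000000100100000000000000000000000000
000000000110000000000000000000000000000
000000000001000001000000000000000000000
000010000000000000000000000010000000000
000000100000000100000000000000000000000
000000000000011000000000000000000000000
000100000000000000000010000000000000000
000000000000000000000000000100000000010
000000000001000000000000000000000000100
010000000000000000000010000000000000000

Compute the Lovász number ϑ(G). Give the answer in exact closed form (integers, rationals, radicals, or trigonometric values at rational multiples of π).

deg(phol) = 2; N(phol) = {gkiv, vqyb}.
N(tfas) = {nbbb, stop}, |N(tfas)| = 2.
N(mlcv) = {gkiv, chnx}, |N(mlcv)| = 2.
Vertex ayht has 2 neighbors: fkkc, bgek.
39-vertex 2-regular graph: this is C_{39}, the 39-cycle.
A has 20 distinct eigenvalues ≈ [2.0, 1.9741, 1.8971, 1.7709, 1.5989, 1.3854, 1.1361, 0.8574, 0.5564, 0.2411, -0.0805, -0.4001, -0.7092, -1.0, -1.2649, -1.497, -1.6904, -1.84, -1.9419, -1.9935].
λ_max=2, λ_min=-2*cos(pi/39); ϑ = −39·λ_min/(λ_max−λ_min) = 39*cos(pi/39)/(cos(pi/39) + 1).
Numerically 19.468332410.
19 ≤ 39*cos(pi/39)/(cos(pi/39) + 1) ≤ 20: both strict.

39*cos(pi/39)/(cos(pi/39) + 1)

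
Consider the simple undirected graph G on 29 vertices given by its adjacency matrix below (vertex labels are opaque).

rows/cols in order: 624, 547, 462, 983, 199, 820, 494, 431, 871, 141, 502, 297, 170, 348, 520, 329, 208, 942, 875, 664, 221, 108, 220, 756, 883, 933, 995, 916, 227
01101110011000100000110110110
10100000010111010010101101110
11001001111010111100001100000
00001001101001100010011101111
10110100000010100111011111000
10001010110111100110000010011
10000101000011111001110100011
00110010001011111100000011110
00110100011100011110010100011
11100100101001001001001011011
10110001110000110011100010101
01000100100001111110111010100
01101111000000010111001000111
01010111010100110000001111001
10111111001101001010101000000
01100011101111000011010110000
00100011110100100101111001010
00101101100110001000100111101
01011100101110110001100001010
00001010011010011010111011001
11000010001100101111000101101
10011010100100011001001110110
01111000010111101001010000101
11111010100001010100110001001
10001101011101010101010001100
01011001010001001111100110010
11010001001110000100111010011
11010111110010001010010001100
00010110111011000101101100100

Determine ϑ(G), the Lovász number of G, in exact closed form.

N(995) = {624, 547, 983, 431, 502, 297, 170, 942, 221, 108, 220, 883, 916, 227}, |N(995)| = 14.
Vertex 520 has 14 neighbors: 624, 462, 983, 199, 820, 494, 431, 502, 297, 348, 208, 875, 221, 220.
deg(227) = 14; N(227) = {983, 820, 494, 871, 141, 502, 170, 348, 942, 664, 221, 220, 756, 995}.
Vertex 348 has 14 neighbors: 547, 983, 820, 494, 431, 141, 297, 520, 329, 220, 756, 883, 933, 227.
Every vertex has degree 14 (N=29); Paley(29): SR with (k,λ,μ)=(14,6,7).
Distinct eigenvalues (to 5 d.p.): [14.0, 2.19258, -3.19258].
−29·(-sqrt(29)/2 - 1/2) / ((14)−(-sqrt(29)/2 - 1/2)) = sqrt(29) = ϑ(G).
Numerically 5.385164807.

sqrt(29)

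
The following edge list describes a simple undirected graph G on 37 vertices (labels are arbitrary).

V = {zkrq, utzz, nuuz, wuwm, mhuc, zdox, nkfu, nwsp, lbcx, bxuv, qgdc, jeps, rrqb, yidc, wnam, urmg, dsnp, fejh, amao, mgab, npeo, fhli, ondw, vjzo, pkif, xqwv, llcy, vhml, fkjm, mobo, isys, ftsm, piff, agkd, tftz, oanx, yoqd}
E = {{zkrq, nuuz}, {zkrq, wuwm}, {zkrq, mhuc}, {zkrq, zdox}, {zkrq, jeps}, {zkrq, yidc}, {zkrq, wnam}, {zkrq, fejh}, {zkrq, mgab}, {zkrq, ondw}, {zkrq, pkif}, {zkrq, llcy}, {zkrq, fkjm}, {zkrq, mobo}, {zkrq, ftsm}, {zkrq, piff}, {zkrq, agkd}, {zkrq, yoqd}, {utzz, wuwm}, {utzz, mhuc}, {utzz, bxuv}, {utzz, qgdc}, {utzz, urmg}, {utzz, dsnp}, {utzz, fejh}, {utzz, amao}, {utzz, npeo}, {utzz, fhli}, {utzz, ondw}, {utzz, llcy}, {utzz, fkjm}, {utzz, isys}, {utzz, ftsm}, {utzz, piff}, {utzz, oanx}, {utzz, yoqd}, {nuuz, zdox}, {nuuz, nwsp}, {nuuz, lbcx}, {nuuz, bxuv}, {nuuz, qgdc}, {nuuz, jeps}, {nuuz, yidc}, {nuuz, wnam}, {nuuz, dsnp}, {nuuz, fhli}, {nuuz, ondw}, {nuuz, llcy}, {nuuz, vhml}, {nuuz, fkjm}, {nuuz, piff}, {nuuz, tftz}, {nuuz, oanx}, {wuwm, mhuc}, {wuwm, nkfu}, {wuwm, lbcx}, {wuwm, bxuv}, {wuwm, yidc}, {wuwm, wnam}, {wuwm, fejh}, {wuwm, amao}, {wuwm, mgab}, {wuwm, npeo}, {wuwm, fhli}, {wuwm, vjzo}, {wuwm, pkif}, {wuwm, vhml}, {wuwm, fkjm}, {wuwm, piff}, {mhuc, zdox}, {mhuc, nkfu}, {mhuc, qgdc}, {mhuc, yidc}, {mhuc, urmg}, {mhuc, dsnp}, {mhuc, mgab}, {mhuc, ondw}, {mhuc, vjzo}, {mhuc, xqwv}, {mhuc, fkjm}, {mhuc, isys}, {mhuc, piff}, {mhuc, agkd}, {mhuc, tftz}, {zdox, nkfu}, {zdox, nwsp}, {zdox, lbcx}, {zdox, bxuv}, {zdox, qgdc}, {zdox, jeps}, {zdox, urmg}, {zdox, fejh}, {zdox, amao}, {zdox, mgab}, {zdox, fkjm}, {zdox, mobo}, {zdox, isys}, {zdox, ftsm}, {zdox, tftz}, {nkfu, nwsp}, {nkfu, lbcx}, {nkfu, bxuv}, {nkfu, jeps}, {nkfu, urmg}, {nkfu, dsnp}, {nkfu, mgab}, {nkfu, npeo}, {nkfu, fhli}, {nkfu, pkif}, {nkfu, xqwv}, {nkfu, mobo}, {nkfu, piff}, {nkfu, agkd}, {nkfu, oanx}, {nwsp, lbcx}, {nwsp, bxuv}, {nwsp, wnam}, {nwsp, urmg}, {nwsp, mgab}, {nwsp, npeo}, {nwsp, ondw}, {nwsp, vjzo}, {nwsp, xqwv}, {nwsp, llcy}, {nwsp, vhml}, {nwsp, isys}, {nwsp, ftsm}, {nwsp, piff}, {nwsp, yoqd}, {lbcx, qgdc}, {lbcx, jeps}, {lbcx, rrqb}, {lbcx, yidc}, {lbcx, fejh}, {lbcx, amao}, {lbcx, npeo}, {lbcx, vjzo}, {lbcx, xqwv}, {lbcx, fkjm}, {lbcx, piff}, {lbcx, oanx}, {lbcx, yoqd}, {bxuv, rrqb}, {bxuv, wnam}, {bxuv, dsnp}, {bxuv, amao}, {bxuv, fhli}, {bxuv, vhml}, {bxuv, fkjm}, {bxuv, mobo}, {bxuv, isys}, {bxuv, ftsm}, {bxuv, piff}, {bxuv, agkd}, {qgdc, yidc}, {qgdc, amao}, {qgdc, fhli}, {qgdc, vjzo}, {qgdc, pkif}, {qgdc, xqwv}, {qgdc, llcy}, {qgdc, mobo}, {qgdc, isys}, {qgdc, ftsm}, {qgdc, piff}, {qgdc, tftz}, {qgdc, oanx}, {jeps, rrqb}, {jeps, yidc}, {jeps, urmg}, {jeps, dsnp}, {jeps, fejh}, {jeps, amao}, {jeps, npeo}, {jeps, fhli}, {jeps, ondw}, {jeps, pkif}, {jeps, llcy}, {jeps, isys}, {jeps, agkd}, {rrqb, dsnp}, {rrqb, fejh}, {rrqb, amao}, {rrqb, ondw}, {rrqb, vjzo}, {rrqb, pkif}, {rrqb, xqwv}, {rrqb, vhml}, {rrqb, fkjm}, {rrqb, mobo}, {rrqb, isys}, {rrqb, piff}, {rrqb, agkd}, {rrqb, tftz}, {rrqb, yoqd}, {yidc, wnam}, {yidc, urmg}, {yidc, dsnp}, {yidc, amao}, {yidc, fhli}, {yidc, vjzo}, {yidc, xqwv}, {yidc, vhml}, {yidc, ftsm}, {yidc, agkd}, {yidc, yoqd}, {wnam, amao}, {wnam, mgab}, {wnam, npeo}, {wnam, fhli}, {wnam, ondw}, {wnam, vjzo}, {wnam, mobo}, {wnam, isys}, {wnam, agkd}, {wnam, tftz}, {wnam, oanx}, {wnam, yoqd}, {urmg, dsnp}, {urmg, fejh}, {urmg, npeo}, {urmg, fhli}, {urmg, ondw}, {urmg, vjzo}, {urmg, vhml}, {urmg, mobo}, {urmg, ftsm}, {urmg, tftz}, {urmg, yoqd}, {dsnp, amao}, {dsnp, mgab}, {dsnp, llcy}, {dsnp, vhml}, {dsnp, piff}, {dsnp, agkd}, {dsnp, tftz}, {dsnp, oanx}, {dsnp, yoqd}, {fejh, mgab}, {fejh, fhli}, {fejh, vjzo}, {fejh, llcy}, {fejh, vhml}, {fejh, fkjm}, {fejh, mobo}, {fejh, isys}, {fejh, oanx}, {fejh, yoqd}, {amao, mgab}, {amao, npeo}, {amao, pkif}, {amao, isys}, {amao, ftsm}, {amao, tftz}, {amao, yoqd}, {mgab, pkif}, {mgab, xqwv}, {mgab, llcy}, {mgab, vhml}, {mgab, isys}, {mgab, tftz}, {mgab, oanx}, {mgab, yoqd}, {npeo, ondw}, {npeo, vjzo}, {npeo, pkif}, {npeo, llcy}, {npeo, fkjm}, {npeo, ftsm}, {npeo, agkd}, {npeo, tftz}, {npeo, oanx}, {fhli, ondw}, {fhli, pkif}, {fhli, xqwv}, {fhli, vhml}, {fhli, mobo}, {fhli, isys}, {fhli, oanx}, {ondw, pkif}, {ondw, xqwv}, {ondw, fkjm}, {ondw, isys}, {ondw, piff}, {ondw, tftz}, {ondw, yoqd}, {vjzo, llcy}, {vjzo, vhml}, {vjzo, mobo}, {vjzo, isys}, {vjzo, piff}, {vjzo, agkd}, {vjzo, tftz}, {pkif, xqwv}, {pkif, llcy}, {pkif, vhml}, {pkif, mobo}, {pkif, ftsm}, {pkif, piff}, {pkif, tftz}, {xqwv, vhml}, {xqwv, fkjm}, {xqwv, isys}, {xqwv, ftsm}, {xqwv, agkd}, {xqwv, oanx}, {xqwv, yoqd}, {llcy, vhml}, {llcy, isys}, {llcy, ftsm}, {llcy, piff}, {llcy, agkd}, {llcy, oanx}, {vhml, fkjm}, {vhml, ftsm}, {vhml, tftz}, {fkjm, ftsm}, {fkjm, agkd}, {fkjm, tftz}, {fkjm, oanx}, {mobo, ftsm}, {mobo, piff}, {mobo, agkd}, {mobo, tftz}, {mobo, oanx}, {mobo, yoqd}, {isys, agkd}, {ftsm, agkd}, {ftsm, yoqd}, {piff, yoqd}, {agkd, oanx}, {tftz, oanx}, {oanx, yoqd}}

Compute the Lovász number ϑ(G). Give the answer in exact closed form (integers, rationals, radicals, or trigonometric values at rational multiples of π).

sqrt(37)

deg(wnam) = 18; N(wnam) = {zkrq, nuuz, wuwm, nwsp, bxuv, yidc, amao, mgab, npeo, fhli, ondw, vjzo, mobo, isys, agkd, tftz, oanx, yoqd}.
deg(tftz) = 18; N(tftz) = {nuuz, mhuc, zdox, qgdc, rrqb, wnam, urmg, dsnp, amao, mgab, npeo, ondw, vjzo, pkif, vhml, fkjm, mobo, oanx}.
N(isys) = {utzz, mhuc, zdox, nwsp, bxuv, qgdc, jeps, rrqb, wnam, fejh, amao, mgab, fhli, ondw, vjzo, xqwv, llcy, agkd}, |N(isys)| = 18.
Vertex bxuv has 18 neighbors: utzz, nuuz, wuwm, zdox, nkfu, nwsp, rrqb, wnam, dsnp, amao, fhli, vhml, fkjm, mobo, isys, ftsm, piff, agkd.
deg(v) = 18 for all v (|V|=37); SR(37,18,8,9) — a Paley graph.
spec(A) ≈ [18.0, 2.5414, -3.5414] (distinct, 4 d.p.).
−37·(-sqrt(37)/2 - 1/2) / ((18)−(-sqrt(37)/2 - 1/2)) = sqrt(37) = ϑ(G).
≈ 6.08276 (to 5 d.p.).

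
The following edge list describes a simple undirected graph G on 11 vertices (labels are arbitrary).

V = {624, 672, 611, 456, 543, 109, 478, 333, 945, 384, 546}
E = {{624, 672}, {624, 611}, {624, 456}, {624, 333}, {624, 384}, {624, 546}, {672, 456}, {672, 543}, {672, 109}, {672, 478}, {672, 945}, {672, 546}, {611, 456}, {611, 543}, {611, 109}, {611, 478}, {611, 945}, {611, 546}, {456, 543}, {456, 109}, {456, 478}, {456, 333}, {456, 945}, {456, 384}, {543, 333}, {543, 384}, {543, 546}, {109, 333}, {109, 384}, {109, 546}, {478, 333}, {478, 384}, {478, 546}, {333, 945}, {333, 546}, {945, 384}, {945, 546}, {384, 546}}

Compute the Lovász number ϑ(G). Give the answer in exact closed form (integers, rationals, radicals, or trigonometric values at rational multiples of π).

N(456) = {624, 672, 611, 543, 109, 478, 333, 945, 384}, |N(456)| = 9.
Vertex 478 has 6 neighbors: 672, 611, 456, 333, 384, 546.
N(611) = {624, 456, 543, 109, 478, 945, 546}, |N(611)| = 7.
deg(333) = 7; N(333) = {624, 456, 543, 109, 478, 945, 546}.
3 parts of sizes [5, 4, 2]; α(G) = 5 = ϑ (perfect).
Numerically 5.00000.
5 ≤ 5 ≤ 5: collapsed.

5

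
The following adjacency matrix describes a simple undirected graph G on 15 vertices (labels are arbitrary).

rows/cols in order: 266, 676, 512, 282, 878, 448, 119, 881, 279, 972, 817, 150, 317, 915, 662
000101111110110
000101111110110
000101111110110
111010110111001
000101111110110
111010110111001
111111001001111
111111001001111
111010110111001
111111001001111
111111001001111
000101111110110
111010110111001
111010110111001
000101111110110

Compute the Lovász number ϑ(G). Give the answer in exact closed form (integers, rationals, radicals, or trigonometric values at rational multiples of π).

Vertex 972 has 11 neighbors: 266, 676, 512, 282, 878, 448, 279, 150, 317, 915, 662.
N(878) = {282, 448, 119, 881, 279, 972, 817, 317, 915}, |N(878)| = 9.
N(266) = {282, 448, 119, 881, 279, 972, 817, 317, 915}, |N(266)| = 9.
N(512) = {282, 448, 119, 881, 279, 972, 817, 317, 915}, |N(512)| = 9.
Complete 3-partite, parts [6, 5, 4]: perfect, ϑ = α = 6.
= 6.0000… (decimal).
α=6, χ(Ḡ)=6; ϑ=6 lies between (collapsed).

6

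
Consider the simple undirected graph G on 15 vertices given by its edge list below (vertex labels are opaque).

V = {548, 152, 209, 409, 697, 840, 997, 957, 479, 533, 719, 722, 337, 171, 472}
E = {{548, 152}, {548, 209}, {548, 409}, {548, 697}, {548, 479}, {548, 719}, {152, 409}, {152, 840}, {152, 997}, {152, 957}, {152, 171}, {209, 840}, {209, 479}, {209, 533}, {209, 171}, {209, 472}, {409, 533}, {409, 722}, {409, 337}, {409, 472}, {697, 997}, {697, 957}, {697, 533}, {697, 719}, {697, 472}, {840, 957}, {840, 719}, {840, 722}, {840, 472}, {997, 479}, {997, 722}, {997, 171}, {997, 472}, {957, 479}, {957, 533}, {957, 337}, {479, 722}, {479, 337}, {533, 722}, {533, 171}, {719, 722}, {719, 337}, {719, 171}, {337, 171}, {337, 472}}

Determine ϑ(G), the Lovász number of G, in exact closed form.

5

Vertex 722 has 6 neighbors: 409, 840, 997, 479, 533, 719.
Vertex 209 has 6 neighbors: 548, 840, 479, 533, 171, 472.
Vertex 840 has 6 neighbors: 152, 209, 957, 719, 722, 472.
deg(171) = 6; N(171) = {152, 209, 997, 533, 719, 337}.
Regular of degree 6 on 15 vertices: Kneser K(6,2) on C(6,2)=15 vertices.
Distinct eigenvalues (to 5 d.p.): [6.0, 1.0, -3.0].
Lovász: ϑ = −15(-3)/(6+-1*(-3)) = 5.
Numerically 5.0000000.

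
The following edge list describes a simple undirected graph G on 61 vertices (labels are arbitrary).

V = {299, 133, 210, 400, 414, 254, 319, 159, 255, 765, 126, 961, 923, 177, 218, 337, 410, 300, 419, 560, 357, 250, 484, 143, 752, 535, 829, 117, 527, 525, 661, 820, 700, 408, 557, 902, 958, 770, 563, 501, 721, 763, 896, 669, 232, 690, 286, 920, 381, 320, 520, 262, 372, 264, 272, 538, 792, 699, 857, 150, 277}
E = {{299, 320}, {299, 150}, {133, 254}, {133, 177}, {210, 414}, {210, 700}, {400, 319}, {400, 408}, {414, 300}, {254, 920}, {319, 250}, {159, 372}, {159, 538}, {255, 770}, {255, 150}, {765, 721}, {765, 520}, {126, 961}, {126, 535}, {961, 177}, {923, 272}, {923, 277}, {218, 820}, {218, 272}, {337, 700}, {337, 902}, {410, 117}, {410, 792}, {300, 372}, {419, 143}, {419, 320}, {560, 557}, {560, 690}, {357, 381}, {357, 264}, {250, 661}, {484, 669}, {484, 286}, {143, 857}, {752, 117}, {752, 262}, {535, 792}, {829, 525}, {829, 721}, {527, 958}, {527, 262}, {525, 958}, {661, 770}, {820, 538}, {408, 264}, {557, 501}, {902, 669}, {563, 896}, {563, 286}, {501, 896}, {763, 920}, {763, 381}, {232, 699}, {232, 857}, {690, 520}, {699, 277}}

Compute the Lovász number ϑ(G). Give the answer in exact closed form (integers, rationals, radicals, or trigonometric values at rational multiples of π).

61*cos(pi/61)/(cos(pi/61) + 1)

deg(126) = 2; N(126) = {961, 535}.
Vertex 563 has 2 neighbors: 896, 286.
N(829) = {525, 721}, |N(829)| = 2.
Vertex 792 has 2 neighbors: 410, 535.
61-vertex 2-regular graph: this is C_{61}, the 61-cycle.
spec(A) ≈ [2.0, 1.9894, 1.957711, 1.905271, 1.832634, 1.74057, 1.630057, 1.502264, 1.358547, 1.200429, 1.029586, 0.847829, 0.657085, 0.459375, 0.256797, 0.051496, -0.154351, -0.358562, -0.558971, -0.753456, -0.939953, -1.116487, -1.281186, -1.432304, -1.56824, -1.687551, -1.788974, -1.871434, -1.934055, -1.976176, -1.997348] (distinct, 6 d.p.).
λ_max=2, λ_min=-2*cos(pi/61); ϑ = −61·λ_min/(λ_max−λ_min) = 61*cos(pi/61)/(cos(pi/61) + 1).
ϑ(G) ≈ 30.479766457.
α=30, χ(Ḡ)=31; ϑ=61*cos(pi/61)/(cos(pi/61) + 1) lies between (both strict).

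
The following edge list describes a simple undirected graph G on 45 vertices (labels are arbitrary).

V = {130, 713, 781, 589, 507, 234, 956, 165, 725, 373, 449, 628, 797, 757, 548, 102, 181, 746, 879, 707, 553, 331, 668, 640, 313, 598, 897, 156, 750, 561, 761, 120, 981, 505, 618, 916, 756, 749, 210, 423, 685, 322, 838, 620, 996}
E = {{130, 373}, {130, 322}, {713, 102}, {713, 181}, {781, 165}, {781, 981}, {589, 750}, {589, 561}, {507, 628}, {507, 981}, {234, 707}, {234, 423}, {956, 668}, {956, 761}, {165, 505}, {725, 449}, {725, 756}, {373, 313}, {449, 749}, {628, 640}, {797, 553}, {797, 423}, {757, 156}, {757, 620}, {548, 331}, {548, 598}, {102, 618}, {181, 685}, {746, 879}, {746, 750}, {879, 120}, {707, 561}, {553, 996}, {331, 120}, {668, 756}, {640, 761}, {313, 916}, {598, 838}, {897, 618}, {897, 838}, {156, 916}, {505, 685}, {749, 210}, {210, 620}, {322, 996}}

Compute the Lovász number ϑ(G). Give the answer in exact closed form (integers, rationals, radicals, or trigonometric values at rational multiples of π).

45*cos(pi/45)/(cos(pi/45) + 1)

Vertex 725 has 2 neighbors: 449, 756.
N(685) = {181, 505}, |N(685)| = 2.
Vertex 756 has 2 neighbors: 725, 668.
Vertex 916 has 2 neighbors: 313, 156.
2-regular, N=45; this is C_{45}, the 45-cycle.
spec(A) ≈ [2.0, 1.980536, 1.922523, 1.827091, 1.696096, 1.532089, 1.338261, 1.118386, 0.876742, 0.618034, 0.347296, 0.069799, -0.209057, -0.483844, -0.749213, -1.0, -1.231323, -1.43868, -1.618034, -1.765895, -1.879385, -1.956295, -1.995128] (distinct, 6 d.p.).
−45·(-2*cos(pi/45)) / ((2)−(-2*cos(pi/45))) = 45*cos(pi/45)/(cos(pi/45) + 1) = ϑ(G).
= 22.472562… (decimal).
Sandwich: α(G)=22 ≤ ϑ(G)=45*cos(pi/45)/(cos(pi/45) + 1) ≤ χ(Ḡ)=23 (both strict).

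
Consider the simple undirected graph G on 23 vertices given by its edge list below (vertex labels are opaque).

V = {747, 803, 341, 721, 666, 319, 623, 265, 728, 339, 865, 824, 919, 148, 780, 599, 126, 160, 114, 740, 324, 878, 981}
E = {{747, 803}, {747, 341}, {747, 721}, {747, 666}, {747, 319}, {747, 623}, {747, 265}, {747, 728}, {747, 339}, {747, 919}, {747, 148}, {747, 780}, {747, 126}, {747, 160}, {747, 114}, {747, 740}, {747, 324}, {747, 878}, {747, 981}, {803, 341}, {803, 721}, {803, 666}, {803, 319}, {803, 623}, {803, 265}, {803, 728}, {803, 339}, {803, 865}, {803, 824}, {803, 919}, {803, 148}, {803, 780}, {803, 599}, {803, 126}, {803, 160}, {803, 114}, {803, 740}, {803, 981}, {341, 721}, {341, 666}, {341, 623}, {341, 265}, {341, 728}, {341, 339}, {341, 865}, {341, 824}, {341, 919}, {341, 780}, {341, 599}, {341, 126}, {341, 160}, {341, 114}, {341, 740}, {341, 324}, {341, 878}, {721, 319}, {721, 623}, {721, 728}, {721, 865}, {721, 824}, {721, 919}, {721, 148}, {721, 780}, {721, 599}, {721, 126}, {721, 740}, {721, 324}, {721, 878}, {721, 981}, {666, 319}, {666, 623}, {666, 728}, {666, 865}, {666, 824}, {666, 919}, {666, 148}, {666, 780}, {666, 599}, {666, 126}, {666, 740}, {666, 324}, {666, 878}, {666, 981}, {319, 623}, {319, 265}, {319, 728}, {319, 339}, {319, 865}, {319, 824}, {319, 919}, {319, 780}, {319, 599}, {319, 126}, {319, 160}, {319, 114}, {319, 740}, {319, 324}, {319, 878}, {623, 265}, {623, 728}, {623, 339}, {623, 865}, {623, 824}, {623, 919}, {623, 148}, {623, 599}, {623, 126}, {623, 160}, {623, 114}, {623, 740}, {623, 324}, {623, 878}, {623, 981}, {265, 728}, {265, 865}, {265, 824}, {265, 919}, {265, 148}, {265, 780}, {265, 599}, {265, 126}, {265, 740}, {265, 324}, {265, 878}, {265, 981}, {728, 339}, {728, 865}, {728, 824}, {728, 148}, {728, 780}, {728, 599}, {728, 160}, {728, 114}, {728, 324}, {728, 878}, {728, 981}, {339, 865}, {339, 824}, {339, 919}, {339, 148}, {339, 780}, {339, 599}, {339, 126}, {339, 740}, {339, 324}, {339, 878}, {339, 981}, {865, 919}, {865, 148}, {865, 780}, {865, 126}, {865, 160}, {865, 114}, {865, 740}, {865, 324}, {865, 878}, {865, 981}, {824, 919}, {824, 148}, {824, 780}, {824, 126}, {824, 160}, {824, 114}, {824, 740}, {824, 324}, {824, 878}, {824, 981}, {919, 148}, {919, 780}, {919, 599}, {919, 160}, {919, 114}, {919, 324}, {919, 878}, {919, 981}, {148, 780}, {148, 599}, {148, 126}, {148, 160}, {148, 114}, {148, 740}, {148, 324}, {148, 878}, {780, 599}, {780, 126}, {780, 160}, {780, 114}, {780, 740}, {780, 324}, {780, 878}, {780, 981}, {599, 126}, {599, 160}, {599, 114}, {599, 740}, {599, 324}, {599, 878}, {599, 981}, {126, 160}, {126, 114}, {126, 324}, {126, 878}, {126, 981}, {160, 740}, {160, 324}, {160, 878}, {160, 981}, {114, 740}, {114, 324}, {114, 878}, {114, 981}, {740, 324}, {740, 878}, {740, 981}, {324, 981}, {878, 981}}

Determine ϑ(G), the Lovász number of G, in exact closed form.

6

deg(981) = 19; N(981) = {747, 803, 721, 666, 623, 265, 728, 339, 865, 824, 919, 780, 599, 126, 160, 114, 740, 324, 878}.
N(160) = {747, 803, 341, 319, 623, 728, 865, 824, 919, 148, 780, 599, 126, 740, 324, 878, 981}, |N(160)| = 17.
Vertex 666 has 17 neighbors: 747, 803, 341, 319, 623, 728, 865, 824, 919, 148, 780, 599, 126, 740, 324, 878, 981.
deg(599) = 19; N(599) = {803, 341, 721, 666, 319, 623, 265, 728, 339, 919, 148, 780, 126, 160, 114, 740, 324, 878, 981}.
Complete 6-partite, parts [6, 4, 4, 4, 3, 2]: perfect, ϑ = α = 6.
ϑ(G) ≈ 6.000000.
6 ≤ 6 ≤ 6: collapsed.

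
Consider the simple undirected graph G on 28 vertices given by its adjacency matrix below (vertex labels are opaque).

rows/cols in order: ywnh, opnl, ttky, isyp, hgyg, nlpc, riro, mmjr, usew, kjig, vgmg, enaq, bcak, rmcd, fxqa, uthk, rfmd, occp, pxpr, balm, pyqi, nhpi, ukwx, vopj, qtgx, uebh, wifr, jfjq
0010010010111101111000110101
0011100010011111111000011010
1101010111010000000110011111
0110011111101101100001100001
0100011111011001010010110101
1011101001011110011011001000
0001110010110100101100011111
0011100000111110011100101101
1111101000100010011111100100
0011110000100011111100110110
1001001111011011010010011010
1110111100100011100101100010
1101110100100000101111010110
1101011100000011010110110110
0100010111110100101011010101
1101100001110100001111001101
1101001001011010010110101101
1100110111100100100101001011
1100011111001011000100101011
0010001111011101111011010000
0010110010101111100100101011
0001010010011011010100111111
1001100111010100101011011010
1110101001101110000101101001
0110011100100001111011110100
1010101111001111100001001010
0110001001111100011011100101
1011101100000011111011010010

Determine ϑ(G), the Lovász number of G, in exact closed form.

7

N(nhpi) = {isyp, nlpc, usew, enaq, bcak, fxqa, uthk, occp, balm, ukwx, vopj, qtgx, uebh, wifr, jfjq}, |N(nhpi)| = 15.
Vertex kjig has 15 neighbors: ttky, isyp, hgyg, nlpc, vgmg, fxqa, uthk, rfmd, occp, pxpr, balm, ukwx, vopj, uebh, wifr.
Vertex riro has 15 neighbors: isyp, hgyg, nlpc, usew, vgmg, enaq, rmcd, rfmd, pxpr, balm, vopj, qtgx, uebh, wifr, jfjq.
Vertex usew has 15 neighbors: ywnh, opnl, ttky, isyp, hgyg, riro, vgmg, fxqa, occp, pxpr, balm, pyqi, nhpi, ukwx, uebh.
Every vertex has degree 15 (N=28); Kneser-type, 2-subsets of [8].
A has 3 distinct eigenvalues ≈ [15.0, 1.0, -5.0].
Lovász: ϑ = −28(-5)/(15+-1*(-5)) = 7.
Numerically 7.000000000.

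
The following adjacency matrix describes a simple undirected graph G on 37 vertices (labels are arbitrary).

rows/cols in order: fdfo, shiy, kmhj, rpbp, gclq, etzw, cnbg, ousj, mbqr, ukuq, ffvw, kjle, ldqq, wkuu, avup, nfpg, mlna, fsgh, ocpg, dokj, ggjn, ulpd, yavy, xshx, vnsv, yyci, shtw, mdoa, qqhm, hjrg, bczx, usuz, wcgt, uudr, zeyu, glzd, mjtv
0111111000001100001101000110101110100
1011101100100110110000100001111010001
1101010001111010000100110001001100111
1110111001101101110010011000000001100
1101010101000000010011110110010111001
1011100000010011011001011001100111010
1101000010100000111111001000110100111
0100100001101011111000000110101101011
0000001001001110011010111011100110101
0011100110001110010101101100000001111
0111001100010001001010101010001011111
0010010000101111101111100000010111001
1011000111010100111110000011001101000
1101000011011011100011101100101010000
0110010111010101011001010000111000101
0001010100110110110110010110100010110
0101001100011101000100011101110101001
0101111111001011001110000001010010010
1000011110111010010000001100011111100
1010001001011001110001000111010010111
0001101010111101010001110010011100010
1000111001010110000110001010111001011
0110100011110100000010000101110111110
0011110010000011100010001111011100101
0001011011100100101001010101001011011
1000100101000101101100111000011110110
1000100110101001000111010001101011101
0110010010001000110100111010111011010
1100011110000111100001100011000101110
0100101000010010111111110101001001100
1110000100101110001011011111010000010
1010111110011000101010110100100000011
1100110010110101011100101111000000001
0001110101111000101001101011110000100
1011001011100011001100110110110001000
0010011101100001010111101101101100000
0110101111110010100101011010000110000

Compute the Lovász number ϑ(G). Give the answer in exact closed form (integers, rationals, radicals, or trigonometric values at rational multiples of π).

N(mjtv) = {shiy, kmhj, gclq, cnbg, ousj, mbqr, ukuq, ffvw, kjle, avup, mlna, dokj, ulpd, xshx, vnsv, shtw, usuz, wcgt}, |N(mjtv)| = 18.
N(kmhj) = {fdfo, shiy, rpbp, etzw, ukuq, ffvw, kjle, ldqq, avup, dokj, yavy, xshx, mdoa, bczx, usuz, zeyu, glzd, mjtv}, |N(kmhj)| = 18.
N(qqhm) = {fdfo, shiy, etzw, cnbg, ousj, mbqr, wkuu, avup, nfpg, mlna, ulpd, yavy, shtw, mdoa, usuz, uudr, zeyu, glzd}, |N(qqhm)| = 18.
deg(mdoa) = 18; N(mdoa) = {shiy, kmhj, etzw, mbqr, ldqq, mlna, fsgh, dokj, yavy, xshx, vnsv, shtw, qqhm, hjrg, bczx, wcgt, uudr, glzd}.
Every vertex has degree 18 (N=37); strongly regular (37,18,8,9).
The 3 distinct eigenvalues: [18.0, 2.5414, -3.5414].
With N=37: ϑ(G) = 37·(-(-sqrt(37)/2 - 1/2))/(18−(-sqrt(37)/2 - 1/2)) = sqrt(37).
Numerically 6.082763.

sqrt(37)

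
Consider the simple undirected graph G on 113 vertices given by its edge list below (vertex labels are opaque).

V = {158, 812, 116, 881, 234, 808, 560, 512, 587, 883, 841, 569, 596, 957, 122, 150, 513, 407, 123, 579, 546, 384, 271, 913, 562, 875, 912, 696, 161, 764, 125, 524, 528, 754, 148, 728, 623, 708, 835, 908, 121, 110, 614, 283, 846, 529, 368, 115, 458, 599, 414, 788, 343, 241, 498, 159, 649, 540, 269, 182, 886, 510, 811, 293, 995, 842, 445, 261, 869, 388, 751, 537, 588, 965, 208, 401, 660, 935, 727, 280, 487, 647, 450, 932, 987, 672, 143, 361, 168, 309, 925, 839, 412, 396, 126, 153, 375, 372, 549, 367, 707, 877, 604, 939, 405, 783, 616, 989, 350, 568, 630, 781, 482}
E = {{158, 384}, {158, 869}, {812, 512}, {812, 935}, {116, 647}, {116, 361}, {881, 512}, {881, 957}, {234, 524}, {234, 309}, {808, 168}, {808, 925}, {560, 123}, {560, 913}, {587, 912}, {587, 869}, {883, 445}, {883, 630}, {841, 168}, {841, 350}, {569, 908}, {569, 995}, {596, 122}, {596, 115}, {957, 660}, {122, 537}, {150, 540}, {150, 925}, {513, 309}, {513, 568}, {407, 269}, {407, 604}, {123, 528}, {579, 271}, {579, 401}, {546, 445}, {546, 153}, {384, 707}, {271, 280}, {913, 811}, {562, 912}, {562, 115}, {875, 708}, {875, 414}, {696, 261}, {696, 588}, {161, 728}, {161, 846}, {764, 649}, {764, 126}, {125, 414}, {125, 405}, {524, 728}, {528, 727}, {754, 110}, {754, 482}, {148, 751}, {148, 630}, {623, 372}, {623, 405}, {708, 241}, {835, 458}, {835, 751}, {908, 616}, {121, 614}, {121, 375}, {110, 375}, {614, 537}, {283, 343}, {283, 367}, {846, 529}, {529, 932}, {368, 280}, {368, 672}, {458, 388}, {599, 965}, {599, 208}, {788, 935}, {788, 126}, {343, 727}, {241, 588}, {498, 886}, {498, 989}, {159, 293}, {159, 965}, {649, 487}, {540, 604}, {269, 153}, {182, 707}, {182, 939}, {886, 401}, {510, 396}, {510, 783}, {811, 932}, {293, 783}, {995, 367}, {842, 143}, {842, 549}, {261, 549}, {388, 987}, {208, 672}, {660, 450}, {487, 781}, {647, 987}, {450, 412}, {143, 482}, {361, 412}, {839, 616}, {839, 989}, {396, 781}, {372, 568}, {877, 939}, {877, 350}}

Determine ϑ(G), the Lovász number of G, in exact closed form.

113*cos(pi/113)/(cos(pi/113) + 1)

deg(372) = 2; N(372) = {623, 568}.
deg(616) = 2; N(616) = {908, 839}.
N(161) = {728, 846}, |N(161)| = 2.
N(546) = {445, 153}, |N(546)| = 2.
2-regular, N=113; this is C_{113}, the 113-cycle.
The 57 distinct eigenvalues: [2.0, 1.996909, 1.987646, 1.972239, 1.950736, 1.923203, 1.889726, 1.850408, 1.80537, 1.754752, 1.69871, 1.637418, 1.571064, 1.499854, 1.424009, 1.343762, 1.259361, 1.171068, 1.079155, 0.983906, 0.885616, 0.784589, 0.681137, 0.575579, 0.468242, 0.359458, 0.249563, 0.138897, 0.027801, -0.083381, -0.194305, -0.304628, -0.41401, -0.522112, -0.628601, -0.733146, -0.835425, -0.935122, -1.031929, -1.125546, -1.215684, -1.302064, -1.38442, -1.462497, -1.536053, -1.604861, -1.668709, -1.727399, -1.780749, -1.828596, -1.87079, -1.907202, -1.937718, -1.962246, -1.980708, -1.993048, -1.999227].
−113·(-2*cos(pi/113)) / ((2)−(-2*cos(pi/113))) = 113*cos(pi/113)/(cos(pi/113) + 1) = ϑ(G).
Numerically 56.4890809.
Sandwich: α(G)=56 ≤ ϑ(G)=113*cos(pi/113)/(cos(pi/113) + 1) ≤ χ(Ḡ)=57 (both strict).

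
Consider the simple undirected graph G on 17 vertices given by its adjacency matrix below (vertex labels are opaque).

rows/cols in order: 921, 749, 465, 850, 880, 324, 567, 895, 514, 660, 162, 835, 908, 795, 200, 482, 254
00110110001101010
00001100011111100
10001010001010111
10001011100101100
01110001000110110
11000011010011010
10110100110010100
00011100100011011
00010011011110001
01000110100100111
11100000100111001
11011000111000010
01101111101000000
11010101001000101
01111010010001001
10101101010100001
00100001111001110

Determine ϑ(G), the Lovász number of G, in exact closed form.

deg(908) = 8; N(908) = {749, 465, 880, 324, 567, 895, 514, 162}.
Vertex 162 has 8 neighbors: 921, 749, 465, 514, 835, 908, 795, 254.
N(880) = {749, 465, 850, 895, 835, 908, 200, 482}, |N(880)| = 8.
deg(895) = 8; N(895) = {850, 880, 324, 514, 908, 795, 482, 254}.
17-vertex 8-regular graph: strongly regular (17,8,3,4).
A has 3 distinct eigenvalues ≈ [8.0, 1.562, -2.562].
λ_max=8, λ_min=-sqrt(17)/2 - 1/2; ϑ = −17·λ_min/(λ_max−λ_min) = sqrt(17).
Numerically 4.123106.

sqrt(17)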